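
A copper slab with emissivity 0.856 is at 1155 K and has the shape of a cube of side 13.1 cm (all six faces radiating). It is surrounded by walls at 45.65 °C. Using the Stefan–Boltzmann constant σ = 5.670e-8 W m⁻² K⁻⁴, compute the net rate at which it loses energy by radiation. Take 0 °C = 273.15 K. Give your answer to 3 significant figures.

Surroundings: T = 45.65 °C + 273.15 = 318.80 K.
Area A = 6s² = 6×(0.131 m)² = 0.102966 m².
Net radiated power P_net = εσA(T⁴ − T₀⁴) = 0.856×5.670×10⁻⁸×0.102966×(1155⁴ − 318.80⁴).
T⁴ − T₀⁴ = 1.77962×10¹² − 1.03294×10¹⁰ = 1.76929×10¹² K⁴, so P_net = 8.84×10³ W.

Net loss ≈ 8.84×10³ W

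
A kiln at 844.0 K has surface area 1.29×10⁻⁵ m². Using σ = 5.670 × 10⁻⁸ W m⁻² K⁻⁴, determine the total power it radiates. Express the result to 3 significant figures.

P ≈ 0.371 W

Area A = 1.29×10⁻⁵ m².
P = σAT⁴ = 5.670×10⁻⁸ × 1.29×10⁻⁵ × (844.0)⁴ = 0.371 W.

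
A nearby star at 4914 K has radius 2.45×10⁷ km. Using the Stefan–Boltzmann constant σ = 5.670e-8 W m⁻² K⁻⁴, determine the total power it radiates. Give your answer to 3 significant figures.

Surface area A = 4πR² = 4π(2.45×10¹⁰ m)² = 7.54296×10²¹ m².
P = σAT⁴ = 5.670×10⁻⁸ × 7.54296×10²¹ × (4914)⁴ = 2.49×10²⁹ W.

P ≈ 2.49×10²⁹ W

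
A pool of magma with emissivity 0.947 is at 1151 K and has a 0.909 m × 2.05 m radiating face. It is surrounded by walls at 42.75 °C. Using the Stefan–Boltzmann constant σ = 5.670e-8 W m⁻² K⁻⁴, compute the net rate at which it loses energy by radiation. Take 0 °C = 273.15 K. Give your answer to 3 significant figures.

Net loss ≈ 1.75×10⁵ W

Surroundings: T = 42.75 °C + 273.15 = 315.90 K.
Area A = 0.909 × 2.05 = 1.86345 m².
Net radiated power P_net = εσA(T⁴ − T₀⁴) = 0.947×5.670×10⁻⁸×1.86345×(1151⁴ − 315.90⁴).
T⁴ − T₀⁴ = 1.75510×10¹² − 9.95860×10⁹ = 1.74514×10¹² K⁴, so P_net = 1.75×10⁵ W.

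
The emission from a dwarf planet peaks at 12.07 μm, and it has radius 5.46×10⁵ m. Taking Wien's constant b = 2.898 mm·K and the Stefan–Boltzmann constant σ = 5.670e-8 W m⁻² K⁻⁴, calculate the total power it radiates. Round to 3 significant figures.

Wien's law: T = b/λ_max = 2.898×10⁻³/1.207×10⁻⁵ = 240.099 K.
Surface area A = 4πR² = 4π(5.46×10⁵ m)² = 3.74624×10¹² m².
Then P = σAT⁴ = 5.670×10⁻⁸×3.74624×10¹²×(240.099)⁴ = 7.06×10¹⁴ W.

P ≈ 7.06×10¹⁴ W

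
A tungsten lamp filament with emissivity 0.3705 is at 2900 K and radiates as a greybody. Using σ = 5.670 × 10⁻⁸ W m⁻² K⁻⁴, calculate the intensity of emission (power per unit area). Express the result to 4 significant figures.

Stefan–Boltzmann: I = εσT⁴ = 0.3705 × 5.670×10⁻⁸ × (2900)⁴ = 1.486×10⁶ W/m².

I ≈ 1.486×10⁶ W/m²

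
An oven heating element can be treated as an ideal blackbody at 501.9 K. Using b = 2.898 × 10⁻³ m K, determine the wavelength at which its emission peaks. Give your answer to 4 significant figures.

λ_max ≈ 5.774 μm

Wien's displacement law: λ_max = b/T = (2.898×10⁻³ m·K)/(501.9 K) = 5.7741×10⁻⁶ m.
That is 5.774 μm, in the infrared range.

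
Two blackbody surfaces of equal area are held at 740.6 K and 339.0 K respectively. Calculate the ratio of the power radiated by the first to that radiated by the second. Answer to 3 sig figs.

With equal areas, P₁/P₂ = (T₁/T₂)⁴ = (740.6/339.0)⁴ = 22.8.

P₁/P₂ ≈ 22.8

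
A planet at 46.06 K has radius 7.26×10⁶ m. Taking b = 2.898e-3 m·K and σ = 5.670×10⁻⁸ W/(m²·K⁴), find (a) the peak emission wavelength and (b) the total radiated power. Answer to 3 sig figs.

(a) λ_max = b/T = 2.898×10⁻³/46.06 = 6.292×10⁻⁵ m = 62.9 μm.
Surface area A = 4πR² = 4π(7.26×10⁶ m)² = 6.62343×10¹⁴ m².
(b) P = σAT⁴ = 5.670×10⁻⁸×6.62343×10¹⁴×(46.06)⁴ = 1.69×10¹⁴ W.

λ_max ≈ 62.9 μm; P ≈ 1.69×10¹⁴ W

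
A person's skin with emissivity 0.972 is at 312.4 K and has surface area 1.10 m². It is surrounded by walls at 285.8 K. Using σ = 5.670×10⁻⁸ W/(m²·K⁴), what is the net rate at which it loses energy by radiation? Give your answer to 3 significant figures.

Net loss ≈ 173 W

Area A = 1.10 m².
Net radiated power P_net = εσA(T⁴ − T₀⁴) = 0.972×5.670×10⁻⁸×1.10×(312.4⁴ − 285.8⁴).
T⁴ − T₀⁴ = 9.52454×10⁹ − 6.67189×10⁹ = 2.85265×10⁹ K⁴, so P_net = 173 W.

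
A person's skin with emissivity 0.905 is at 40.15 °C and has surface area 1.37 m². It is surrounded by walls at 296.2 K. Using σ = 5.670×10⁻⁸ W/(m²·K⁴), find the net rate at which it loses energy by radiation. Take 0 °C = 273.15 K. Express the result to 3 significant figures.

Net loss ≈ 136 W

T = 40.15 °C + 273.15 = 313.30 K.
Area A = 1.37 m².
Net radiated power P_net = εσA(T⁴ − T₀⁴) = 0.905×5.670×10⁻⁸×1.37×(313.30⁴ − 296.2⁴).
T⁴ − T₀⁴ = 9.63478×10⁹ − 7.69733×10⁹ = 1.93745×10⁹ K⁴, so P_net = 136 W.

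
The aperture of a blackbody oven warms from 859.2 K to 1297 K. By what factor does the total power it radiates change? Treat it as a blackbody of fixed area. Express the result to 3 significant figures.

P ∝ T⁴, so P₂/P₁ = (T₂/T₁)⁴ = (1297/859.2)⁴ = (1.50954)⁴ = 5.19.

P₂/P₁ ≈ 5.19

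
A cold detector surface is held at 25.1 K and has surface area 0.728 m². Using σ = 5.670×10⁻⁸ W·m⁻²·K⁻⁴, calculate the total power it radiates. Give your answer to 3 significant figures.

P ≈ 0.0164 W

Area A = 0.728 m².
P = σAT⁴ = 5.670×10⁻⁸ × 0.728 × (25.1)⁴ = 0.0164 W.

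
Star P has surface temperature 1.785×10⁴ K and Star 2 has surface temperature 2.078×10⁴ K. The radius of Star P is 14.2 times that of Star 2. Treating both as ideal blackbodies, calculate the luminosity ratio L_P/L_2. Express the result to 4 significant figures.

L_P/L_2 ≈ 109.8

L ∝ R²T⁴, so L_P/L_2 = (R_P/R_2)²(T_P/T_2)⁴ = (14.2)² × (1.785×10⁴/2.078×10⁴)⁴ = 201.64 × 0.544466 = 109.8.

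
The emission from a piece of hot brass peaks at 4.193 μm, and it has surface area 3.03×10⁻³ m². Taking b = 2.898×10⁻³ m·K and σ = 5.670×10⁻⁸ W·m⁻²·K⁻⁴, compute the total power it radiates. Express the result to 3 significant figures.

Wien's law: T = b/λ_max = 2.898×10⁻³/4.193×10⁻⁶ = 691.152 K.
Area A = 3.03×10⁻³ m².
Then P = σAT⁴ = 5.670×10⁻⁸×3.03×10⁻³×(691.152)⁴ = 39.2 W.

P ≈ 39.2 W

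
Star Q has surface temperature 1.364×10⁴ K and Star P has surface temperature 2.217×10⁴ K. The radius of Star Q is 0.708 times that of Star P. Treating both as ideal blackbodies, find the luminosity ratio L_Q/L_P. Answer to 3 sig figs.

L ∝ R²T⁴, so L_Q/L_P = (R_Q/R_P)²(T_Q/T_P)⁴ = (0.708)² × (1.364×10⁴/2.217×10⁴)⁴ = 0.501264 × 0.143283 = 0.0718.

L_Q/L_P ≈ 0.0718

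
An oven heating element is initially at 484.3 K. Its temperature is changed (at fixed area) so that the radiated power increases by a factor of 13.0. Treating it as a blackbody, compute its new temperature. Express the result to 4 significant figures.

T₂ ≈ 919.6 K

P ∝ T⁴, so T₂/T₁ = (P₂/P₁)^(1/4) = (13.0)^(1/4) = 1.89883.
T₂ = 484.3 × 1.89883 = 919.6 K.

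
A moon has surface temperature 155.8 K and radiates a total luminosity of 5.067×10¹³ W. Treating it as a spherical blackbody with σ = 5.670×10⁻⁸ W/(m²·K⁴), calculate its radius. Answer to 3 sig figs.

R ≈ 3.47×10⁵ m

L = 4πR²σT⁴ ⇒ R = √(L/(4πσT⁴)).
σT⁴ = 33.4082 W/m², so R = √(5.067×10¹³/(4π×33.4082)) = 3.47×10⁵ m.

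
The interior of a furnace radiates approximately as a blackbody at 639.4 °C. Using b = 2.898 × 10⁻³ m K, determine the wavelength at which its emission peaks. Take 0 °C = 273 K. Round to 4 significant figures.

T = 639.4 °C + 273 = 912.4 K.
Wien's displacement law: λ_max = b/T = (2.898×10⁻³ m·K)/(912.4 K) = 3.1762×10⁻⁶ m.
That is 3.176 μm, in the infrared range.

λ_max ≈ 3.176 μm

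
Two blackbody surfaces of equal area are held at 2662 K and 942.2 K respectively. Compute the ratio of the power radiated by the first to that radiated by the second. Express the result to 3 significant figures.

P₁/P₂ ≈ 63.7

With equal areas, P₁/P₂ = (T₁/T₂)⁴ = (2662/942.2)⁴ = 63.7.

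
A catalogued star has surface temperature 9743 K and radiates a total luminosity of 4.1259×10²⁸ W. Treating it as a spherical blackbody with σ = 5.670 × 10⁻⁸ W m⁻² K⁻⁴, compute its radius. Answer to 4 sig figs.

R ≈ 2.535×10⁹ m

L = 4πR²σT⁴ ⇒ R = √(L/(4πσT⁴)).
σT⁴ = 5.10921×10⁸ W/m², so R = √(4.1259×10²⁸/(4π×5.10921×10⁸)) = 2.535×10⁹ m.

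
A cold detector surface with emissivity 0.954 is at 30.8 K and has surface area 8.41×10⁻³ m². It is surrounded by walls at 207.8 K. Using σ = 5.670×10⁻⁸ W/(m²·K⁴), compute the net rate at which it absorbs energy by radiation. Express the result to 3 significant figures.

Net gain ≈ 0.848 W

Area A = 8.41×10⁻³ m².
Net radiated power P_net = εσA(T⁴ − T₀⁴) = 0.954×5.670×10⁻⁸×8.41×10⁻³×(30.8⁴ − 207.8⁴).
T⁴ − T₀⁴ = 8.99918×10⁵ − 1.86458×10⁹ = -1.86368×10⁹ K⁴, so P_net = -0.848 W — negative, meaning a net gain of 0.848 W.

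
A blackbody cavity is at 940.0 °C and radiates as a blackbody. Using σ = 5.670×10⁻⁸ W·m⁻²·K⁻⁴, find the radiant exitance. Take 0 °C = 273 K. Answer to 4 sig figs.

I ≈ 1.228×10⁵ W/m²

T = 940.0 °C + 273 = 1213.0 K.
Stefan–Boltzmann: I = σT⁴ = 5.670×10⁻⁸ × (1213.0)⁴ = 1.228×10⁵ W/m².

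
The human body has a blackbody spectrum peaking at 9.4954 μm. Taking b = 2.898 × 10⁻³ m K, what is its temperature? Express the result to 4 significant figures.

Wien's law gives T = b/λ_max = (2.898×10⁻³ m·K)/(9.4954×10⁻⁶ m) = 305.2 K.

T ≈ 305.2 K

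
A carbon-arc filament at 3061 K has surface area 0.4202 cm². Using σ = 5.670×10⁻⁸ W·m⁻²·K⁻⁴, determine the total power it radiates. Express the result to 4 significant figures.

P ≈ 209.2 W

Area A = 0.4202 cm² = 4.202×10⁻⁵ m².
P = σAT⁴ = 5.670×10⁻⁸ × 4.202×10⁻⁵ × (3061)⁴ = 209.2 W.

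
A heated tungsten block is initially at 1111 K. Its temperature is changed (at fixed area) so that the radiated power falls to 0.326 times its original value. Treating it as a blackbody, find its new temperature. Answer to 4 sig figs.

P ∝ T⁴, so T₂/T₁ = (P₂/P₁)^(1/4) = (0.326)^(1/4) = 0.755622.
T₂ = 1111 × 0.755622 = 839.5 K.

T₂ ≈ 839.5 K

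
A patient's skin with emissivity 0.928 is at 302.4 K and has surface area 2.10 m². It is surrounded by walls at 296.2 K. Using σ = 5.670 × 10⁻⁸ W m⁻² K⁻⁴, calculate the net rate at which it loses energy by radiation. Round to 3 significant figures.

Net loss ≈ 73.5 W

Area A = 2.10 m².
Net radiated power P_net = εσA(T⁴ − T₀⁴) = 0.928×5.670×10⁻⁸×2.10×(302.4⁴ − 296.2⁴).
T⁴ − T₀⁴ = 8.36233×10⁹ − 7.69733×10⁹ = 6.65000×10⁸ K⁴, so P_net = 73.5 W.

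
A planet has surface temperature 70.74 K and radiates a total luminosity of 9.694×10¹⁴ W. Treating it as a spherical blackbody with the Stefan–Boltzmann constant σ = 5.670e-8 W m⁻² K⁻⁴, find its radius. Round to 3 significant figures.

L = 4πR²σT⁴ ⇒ R = √(L/(4πσT⁴)).
σT⁴ = 1.41985 W/m², so R = √(9.694×10¹⁴/(4π×1.41985)) = 7.37×10⁶ m.

R ≈ 7.37×10⁶ m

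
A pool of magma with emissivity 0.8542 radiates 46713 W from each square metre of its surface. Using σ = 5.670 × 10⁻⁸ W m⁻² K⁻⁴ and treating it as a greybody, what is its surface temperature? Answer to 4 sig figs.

I = εσT⁴, so T = (I/εσ)^(1/4) = (46713/(0.8542×5.670×10⁻⁸))^(1/4) = 991.0 K.

T ≈ 991.0 K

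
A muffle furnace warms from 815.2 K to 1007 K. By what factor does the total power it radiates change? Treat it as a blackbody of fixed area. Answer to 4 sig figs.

P₂/P₁ ≈ 2.328

P ∝ T⁴, so P₂/P₁ = (T₂/T₁)⁴ = (1007/815.2)⁴ = (1.23528)⁴ = 2.328.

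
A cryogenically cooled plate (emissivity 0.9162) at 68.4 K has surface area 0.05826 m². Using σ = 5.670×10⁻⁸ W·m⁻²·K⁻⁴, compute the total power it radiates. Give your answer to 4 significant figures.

P ≈ 0.06625 W

Area A = 0.05826 m².
P = εσAT⁴ = 0.9162 × 5.670×10⁻⁸ × 0.05826 × (68.4)⁴ = 0.06625 W.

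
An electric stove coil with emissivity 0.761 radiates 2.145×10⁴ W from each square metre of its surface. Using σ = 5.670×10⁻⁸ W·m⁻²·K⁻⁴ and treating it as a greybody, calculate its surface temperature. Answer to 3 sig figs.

I = εσT⁴, so T = (I/εσ)^(1/4) = (2.145×10⁴/(0.761×5.670×10⁻⁸))^(1/4) = 840 K.

T ≈ 840 K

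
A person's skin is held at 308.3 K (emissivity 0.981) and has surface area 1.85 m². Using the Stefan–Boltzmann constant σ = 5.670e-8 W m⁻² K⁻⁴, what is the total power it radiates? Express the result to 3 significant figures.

P ≈ 930 W

Area A = 1.85 m².
P = εσAT⁴ = 0.981 × 5.670×10⁻⁸ × 1.85 × (308.3)⁴ = 930 W.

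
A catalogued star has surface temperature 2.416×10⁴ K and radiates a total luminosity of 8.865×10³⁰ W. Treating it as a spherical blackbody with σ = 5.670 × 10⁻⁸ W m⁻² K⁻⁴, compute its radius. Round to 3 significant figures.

R ≈ 6.04×10⁹ m

L = 4πR²σT⁴ ⇒ R = √(L/(4πσT⁴)).
σT⁴ = 1.93184×10¹⁰ W/m², so R = √(8.865×10³⁰/(4π×1.93184×10¹⁰)) = 6.04×10⁹ m.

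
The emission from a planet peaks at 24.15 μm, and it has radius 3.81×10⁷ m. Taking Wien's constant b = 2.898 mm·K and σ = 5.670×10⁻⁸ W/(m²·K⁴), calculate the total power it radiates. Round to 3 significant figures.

P ≈ 2.14×10¹⁷ W

Wien's law: T = b/λ_max = 2.898×10⁻³/2.415×10⁻⁵ = 120.000 K.
Surface area A = 4πR² = 4π(3.81×10⁷ m)² = 1.82415×10¹⁶ m².
Then P = σAT⁴ = 5.670×10⁻⁸×1.82415×10¹⁶×(120.000)⁴ = 2.14×10¹⁷ W.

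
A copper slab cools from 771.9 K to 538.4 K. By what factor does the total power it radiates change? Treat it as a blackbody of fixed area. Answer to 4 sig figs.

P ∝ T⁴, so P₂/P₁ = (T₂/T₁)⁴ = (538.4/771.9)⁴ = (0.697500)⁴ = 0.2367.

P₂/P₁ ≈ 0.2367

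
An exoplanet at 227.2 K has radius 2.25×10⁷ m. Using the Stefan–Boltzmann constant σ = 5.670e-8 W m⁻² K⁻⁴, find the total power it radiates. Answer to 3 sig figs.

P ≈ 9.61×10¹⁷ W

Surface area A = 4πR² = 4π(2.25×10⁷ m)² = 6.36173×10¹⁵ m².
P = σAT⁴ = 5.670×10⁻⁸ × 6.36173×10¹⁵ × (227.2)⁴ = 9.61×10¹⁷ W.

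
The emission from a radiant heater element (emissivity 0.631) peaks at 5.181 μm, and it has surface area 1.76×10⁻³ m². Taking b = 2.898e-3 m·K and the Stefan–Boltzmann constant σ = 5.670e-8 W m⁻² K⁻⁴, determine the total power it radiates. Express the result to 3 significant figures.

P ≈ 6.16 W

Wien's law: T = b/λ_max = 2.898×10⁻³/5.181×10⁻⁶ = 559.351 K.
Area A = 1.76×10⁻³ m².
Then P = εσAT⁴ = 0.631×5.670×10⁻⁸×1.76×10⁻³×(559.351)⁴ = 6.16 W.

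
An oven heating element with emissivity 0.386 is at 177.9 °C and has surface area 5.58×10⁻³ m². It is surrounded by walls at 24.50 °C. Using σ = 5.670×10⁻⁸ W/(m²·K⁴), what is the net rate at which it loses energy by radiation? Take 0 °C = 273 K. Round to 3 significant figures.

Net loss ≈ 4.09 W

T = 177.9 °C + 273 = 450.9 K.
Surroundings: T = 24.50 °C + 273 = 297.50 K.
Area A = 5.58×10⁻³ m².
Net radiated power P_net = εσA(T⁴ − T₀⁴) = 0.386×5.670×10⁻⁸×5.58×10⁻³×(450.9⁴ − 297.50⁴).
T⁴ − T₀⁴ = 4.13353×10¹⁰ − 7.83336×10⁹ = 3.35019×10¹⁰ K⁴, so P_net = 4.09 W.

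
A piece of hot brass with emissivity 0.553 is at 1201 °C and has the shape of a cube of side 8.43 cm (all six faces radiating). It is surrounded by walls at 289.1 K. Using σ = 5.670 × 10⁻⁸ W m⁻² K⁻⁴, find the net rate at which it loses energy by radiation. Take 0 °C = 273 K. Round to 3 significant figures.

Net loss ≈ 6.30×10³ W

T = 1201 °C + 273 = 1474 K.
Area A = 6s² = 6×(0.0843 m)² = 0.0426389 m².
Net radiated power P_net = εσA(T⁴ − T₀⁴) = 0.553×5.670×10⁻⁸×0.0426389×(1474⁴ − 289.1⁴).
T⁴ − T₀⁴ = 4.72052×10¹² − 6.98542×10⁹ = 4.71353×10¹² K⁴, so P_net = 6.30×10³ W.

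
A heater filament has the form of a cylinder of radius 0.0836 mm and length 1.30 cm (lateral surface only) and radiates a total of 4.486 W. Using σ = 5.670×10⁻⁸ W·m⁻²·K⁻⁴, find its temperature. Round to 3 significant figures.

T ≈ 1.84×10³ K

Lateral area A = 2πrL = 2π×8.36×10⁻⁵×0.0130 = 6.82857×10⁻⁶ m².
P = σAT⁴ ⇒ T = (P/(σA))^(1/4) = (4.486/(5.670×10⁻⁸×6.82857×10⁻⁶))^(1/4) = 1.84×10³ K.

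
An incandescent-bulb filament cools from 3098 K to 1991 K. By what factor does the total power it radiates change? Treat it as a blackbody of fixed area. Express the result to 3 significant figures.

P ∝ T⁴, so P₂/P₁ = (T₂/T₁)⁴ = (1991/3098)⁴ = (0.642673)⁴ = 0.171.

P₂/P₁ ≈ 0.171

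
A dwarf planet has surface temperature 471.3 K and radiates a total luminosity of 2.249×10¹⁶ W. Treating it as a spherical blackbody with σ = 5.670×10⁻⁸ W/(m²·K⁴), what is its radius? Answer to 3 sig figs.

L = 4πR²σT⁴ ⇒ R = √(L/(4πσT⁴)).
σT⁴ = 2797.52 W/m², so R = √(2.249×10¹⁶/(4π×2797.52)) = 8.00×10⁵ m.

R ≈ 8.00×10⁵ m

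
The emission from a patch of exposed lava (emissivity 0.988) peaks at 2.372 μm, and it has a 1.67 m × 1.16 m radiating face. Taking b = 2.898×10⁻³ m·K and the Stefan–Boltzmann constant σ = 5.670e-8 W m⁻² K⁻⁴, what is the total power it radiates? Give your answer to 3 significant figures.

P ≈ 2.42×10⁵ W

Wien's law: T = b/λ_max = 2.898×10⁻³/2.372×10⁻⁶ = 1221.75 K.
Area A = 1.67 × 1.16 = 1.9372 m².
Then P = εσAT⁴ = 0.988×5.670×10⁻⁸×1.9372×(1221.75)⁴ = 2.42×10⁵ W.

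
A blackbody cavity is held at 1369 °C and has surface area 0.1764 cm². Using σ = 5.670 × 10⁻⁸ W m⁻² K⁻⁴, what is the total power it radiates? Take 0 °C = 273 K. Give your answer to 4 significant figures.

T = 1369 °C + 273 = 1642 K.
Area A = 0.1764 cm² = 1.764×10⁻⁵ m².
P = σAT⁴ = 5.670×10⁻⁸ × 1.764×10⁻⁵ × (1642)⁴ = 7.271 W.

P ≈ 7.271 W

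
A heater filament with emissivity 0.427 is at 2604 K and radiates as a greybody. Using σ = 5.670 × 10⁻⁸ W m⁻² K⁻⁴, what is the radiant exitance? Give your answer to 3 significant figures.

I ≈ 1.11×10⁶ W/m²

Stefan–Boltzmann: I = εσT⁴ = 0.427 × 5.670×10⁻⁸ × (2604)⁴ = 1.11×10⁶ W/m².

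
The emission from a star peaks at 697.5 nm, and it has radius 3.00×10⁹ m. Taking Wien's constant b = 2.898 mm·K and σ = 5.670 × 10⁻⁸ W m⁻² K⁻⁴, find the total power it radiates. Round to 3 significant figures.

P ≈ 1.91×10²⁷ W

Wien's law: T = b/λ_max = 2.898×10⁻³/6.975×10⁻⁷ = 4154.84 K.
Surface area A = 4πR² = 4π(3.00×10⁹ m)² = 1.13097×10²⁰ m².
Then P = σAT⁴ = 5.670×10⁻⁸×1.13097×10²⁰×(4154.84)⁴ = 1.91×10²⁷ W.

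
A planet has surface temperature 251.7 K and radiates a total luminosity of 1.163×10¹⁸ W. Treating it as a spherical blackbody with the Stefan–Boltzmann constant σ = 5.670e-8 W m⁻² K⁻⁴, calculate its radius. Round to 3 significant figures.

L = 4πR²σT⁴ ⇒ R = √(L/(4πσT⁴)).
σT⁴ = 227.570 W/m², so R = √(1.163×10¹⁸/(4π×227.570)) = 2.02×10⁷ m.

R ≈ 2.02×10⁷ m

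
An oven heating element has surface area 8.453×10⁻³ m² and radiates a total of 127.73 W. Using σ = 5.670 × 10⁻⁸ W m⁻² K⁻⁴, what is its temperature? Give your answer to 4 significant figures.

Area A = 8.453×10⁻³ m².
P = σAT⁴ ⇒ T = (P/(σA))^(1/4) = (127.73/(5.670×10⁻⁸×8.453×10⁻³))^(1/4) = 718.5 K.

T ≈ 718.5 K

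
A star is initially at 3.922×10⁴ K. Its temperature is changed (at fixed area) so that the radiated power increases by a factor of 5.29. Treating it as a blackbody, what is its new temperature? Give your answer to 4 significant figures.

T₂ ≈ 5.948×10⁴ K

P ∝ T⁴, so T₂/T₁ = (P₂/P₁)^(1/4) = (5.29)^(1/4) = 1.51658.
T₂ = 3.922×10⁴ × 1.51658 = 5.948×10⁴ K.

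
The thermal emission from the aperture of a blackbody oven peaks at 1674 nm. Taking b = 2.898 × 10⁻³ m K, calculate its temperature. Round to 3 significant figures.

T ≈ 1.73×10³ K

Wien's law gives T = b/λ_max = (2.898×10⁻³ m·K)/(1.674×10⁻⁶ m) = 1.73×10³ K.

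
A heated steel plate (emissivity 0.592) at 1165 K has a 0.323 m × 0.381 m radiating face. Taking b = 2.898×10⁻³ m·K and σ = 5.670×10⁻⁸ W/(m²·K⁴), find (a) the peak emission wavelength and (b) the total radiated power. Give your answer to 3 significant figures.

(a) λ_max = b/T = 2.898×10⁻³/1165 = 2.488×10⁻⁶ m = 2.49 μm.
Area A = 0.323 × 0.381 = 0.123063 m².
(b) P = εσAT⁴ = 0.592×5.670×10⁻⁸×0.123063×(1165)⁴ = 7.61×10³ W.

λ_max ≈ 2.49 μm; P ≈ 7.61×10³ W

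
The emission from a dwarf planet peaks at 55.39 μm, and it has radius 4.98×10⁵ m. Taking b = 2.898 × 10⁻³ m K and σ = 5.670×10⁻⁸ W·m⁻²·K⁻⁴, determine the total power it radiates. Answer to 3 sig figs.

P ≈ 1.32×10¹² W

Wien's law: T = b/λ_max = 2.898×10⁻³/5.539×10⁻⁵ = 52.3199 K.
Surface area A = 4πR² = 4π(4.98×10⁵ m)² = 3.11651×10¹² m².
Then P = σAT⁴ = 5.670×10⁻⁸×3.11651×10¹²×(52.3199)⁴ = 1.32×10¹² W.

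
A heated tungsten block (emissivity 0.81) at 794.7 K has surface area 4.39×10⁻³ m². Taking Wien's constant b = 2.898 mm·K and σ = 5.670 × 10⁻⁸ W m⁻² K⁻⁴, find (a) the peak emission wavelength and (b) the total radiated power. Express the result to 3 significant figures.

(a) λ_max = b/T = 2.898×10⁻³/794.7 = 3.647×10⁻⁶ m = 3.65 μm.
Area A = 4.39×10⁻³ m².
(b) P = εσAT⁴ = 0.81×5.670×10⁻⁸×4.39×10⁻³×(794.7)⁴ = 80.4 W.

λ_max ≈ 3.65 μm; P ≈ 80.4 W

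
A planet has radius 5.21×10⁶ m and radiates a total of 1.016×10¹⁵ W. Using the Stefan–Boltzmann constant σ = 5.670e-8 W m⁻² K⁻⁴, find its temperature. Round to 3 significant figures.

Surface area A = 4πR² = 4π(5.21×10⁶ m)² = 3.41103×10¹⁴ m².
P = σAT⁴ ⇒ T = (P/(σA))^(1/4) = (1.016×10¹⁵/(5.670×10⁻⁸×3.41103×10¹⁴))^(1/4) = 85.1 K.

T ≈ 85.1 K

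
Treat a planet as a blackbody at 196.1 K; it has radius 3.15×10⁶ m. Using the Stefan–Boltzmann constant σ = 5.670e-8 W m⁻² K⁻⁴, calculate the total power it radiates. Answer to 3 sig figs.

P ≈ 1.05×10¹⁶ W

Surface area A = 4πR² = 4π(3.15×10⁶ m)² = 1.24690×10¹⁴ m².
P = σAT⁴ = 5.670×10⁻⁸ × 1.24690×10¹⁴ × (196.1)⁴ = 1.05×10¹⁶ W.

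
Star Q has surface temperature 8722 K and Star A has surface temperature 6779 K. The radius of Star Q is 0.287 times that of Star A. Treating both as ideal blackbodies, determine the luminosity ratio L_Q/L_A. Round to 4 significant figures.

L ∝ R²T⁴, so L_Q/L_A = (R_Q/R_A)²(T_Q/T_A)⁴ = (0.287)² × (8722/6779)⁴ = 0.082369 × 2.74032 = 0.2257.

L_Q/L_A ≈ 0.2257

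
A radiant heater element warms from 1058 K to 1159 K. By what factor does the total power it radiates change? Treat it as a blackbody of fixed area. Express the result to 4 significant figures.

P ∝ T⁴, so P₂/P₁ = (T₂/T₁)⁴ = (1159/1058)⁴ = (1.09546)⁴ = 1.440.

P₂/P₁ ≈ 1.440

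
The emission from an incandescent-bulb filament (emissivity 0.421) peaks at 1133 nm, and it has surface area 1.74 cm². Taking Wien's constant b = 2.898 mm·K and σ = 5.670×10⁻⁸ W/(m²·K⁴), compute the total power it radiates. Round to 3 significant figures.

Wien's law: T = b/λ_max = 2.898×10⁻³/1.133×10⁻⁶ = 2557.81 K.
Area A = 1.74 cm² = 1.74×10⁻⁴ m².
Then P = εσAT⁴ = 0.421×5.670×10⁻⁸×1.74×10⁻⁴×(2557.81)⁴ = 178 W.

P ≈ 178 W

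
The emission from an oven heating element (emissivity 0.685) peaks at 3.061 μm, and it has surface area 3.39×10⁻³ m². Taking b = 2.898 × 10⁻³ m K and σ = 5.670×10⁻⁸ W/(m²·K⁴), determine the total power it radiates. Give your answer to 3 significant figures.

P ≈ 106 W

Wien's law: T = b/λ_max = 2.898×10⁻³/3.061×10⁻⁶ = 946.749 K.
Area A = 3.39×10⁻³ m².
Then P = εσAT⁴ = 0.685×5.670×10⁻⁸×3.39×10⁻³×(946.749)⁴ = 106 W.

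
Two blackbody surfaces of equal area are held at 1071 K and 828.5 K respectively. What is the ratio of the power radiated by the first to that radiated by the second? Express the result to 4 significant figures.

P₁/P₂ ≈ 2.792

With equal areas, P₁/P₂ = (T₁/T₂)⁴ = (1071/828.5)⁴ = 2.792.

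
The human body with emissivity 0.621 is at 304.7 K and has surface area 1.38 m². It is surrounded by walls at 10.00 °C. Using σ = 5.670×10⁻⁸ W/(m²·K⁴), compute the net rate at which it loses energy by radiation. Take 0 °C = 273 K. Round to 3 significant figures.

Surroundings: T = 10.00 °C + 273 = 283.00 K.
Area A = 1.38 m².
Net radiated power P_net = εσA(T⁴ − T₀⁴) = 0.621×5.670×10⁻⁸×1.38×(304.7⁴ − 283.00⁴).
T⁴ − T₀⁴ = 8.61965×10⁹ − 6.41425×10⁹ = 2.20540×10⁹ K⁴, so P_net = 107 W.

Net loss ≈ 107 W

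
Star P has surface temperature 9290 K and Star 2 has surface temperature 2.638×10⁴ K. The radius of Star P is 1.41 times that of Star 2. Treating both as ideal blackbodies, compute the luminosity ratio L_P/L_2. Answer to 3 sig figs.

L_P/L_2 ≈ 0.0306

L ∝ R²T⁴, so L_P/L_2 = (R_P/R_2)²(T_P/T_2)⁴ = (1.41)² × (9290/2.638×10⁴)⁴ = 1.9881 × 0.0153803 = 0.0306.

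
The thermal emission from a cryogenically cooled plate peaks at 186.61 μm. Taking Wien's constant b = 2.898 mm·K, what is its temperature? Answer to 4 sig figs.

Wien's law gives T = b/λ_max = (2.898×10⁻³ m·K)/(1.8661×10⁻⁴ m) = 15.53 K.

T ≈ 15.53 K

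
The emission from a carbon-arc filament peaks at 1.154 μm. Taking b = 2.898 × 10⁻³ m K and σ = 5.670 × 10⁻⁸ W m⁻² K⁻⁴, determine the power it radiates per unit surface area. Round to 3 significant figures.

I ≈ 2.26×10⁶ W/m²

Wien's law: T = b/λ_max = 2.898×10⁻³/1.154×10⁻⁶ = 2511.27 K.
Then I = σT⁴ = 5.670×10⁻⁸×(2511.27)⁴ = 2.26×10⁶ W/m².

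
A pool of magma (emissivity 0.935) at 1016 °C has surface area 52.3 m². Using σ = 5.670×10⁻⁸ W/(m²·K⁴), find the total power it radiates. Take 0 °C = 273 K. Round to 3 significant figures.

P ≈ 7.65×10⁶ W

T = 1016 °C + 273 = 1289 K.
Area A = 52.3 m².
P = εσAT⁴ = 0.935 × 5.670×10⁻⁸ × 52.3 × (1289)⁴ = 7.65×10⁶ W.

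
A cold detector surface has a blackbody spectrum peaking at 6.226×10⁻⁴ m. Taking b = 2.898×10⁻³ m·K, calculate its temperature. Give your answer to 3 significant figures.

T ≈ 4.65 K

Wien's law gives T = b/λ_max = (2.898×10⁻³ m·K)/(6.226×10⁻⁴ m) = 4.65 K.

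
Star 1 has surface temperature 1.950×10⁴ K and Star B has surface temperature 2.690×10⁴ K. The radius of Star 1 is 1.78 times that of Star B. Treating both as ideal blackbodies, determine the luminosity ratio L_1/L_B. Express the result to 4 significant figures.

L ∝ R²T⁴, so L_1/L_B = (R_1/R_B)²(T_1/T_B)⁴ = (1.78)² × (1.950×10⁴/2.690×10⁴)⁴ = 3.1684 × 0.276140 = 0.8749.

L_1/L_B ≈ 0.8749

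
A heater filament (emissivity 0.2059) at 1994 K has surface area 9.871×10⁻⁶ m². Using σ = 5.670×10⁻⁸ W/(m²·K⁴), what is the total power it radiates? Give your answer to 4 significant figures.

Area A = 9.871×10⁻⁶ m².
P = εσAT⁴ = 0.2059 × 5.670×10⁻⁸ × 9.871×10⁻⁶ × (1994)⁴ = 1.822 W.

P ≈ 1.822 W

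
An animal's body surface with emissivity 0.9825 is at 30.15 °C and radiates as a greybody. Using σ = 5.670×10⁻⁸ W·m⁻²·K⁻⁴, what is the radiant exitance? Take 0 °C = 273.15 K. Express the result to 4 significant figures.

T = 30.15 °C + 273.15 = 303.30 K.
Stefan–Boltzmann: I = εσT⁴ = 0.9825 × 5.670×10⁻⁸ × (303.30)⁴ = 471.4 W/m².

I ≈ 471.4 W/m²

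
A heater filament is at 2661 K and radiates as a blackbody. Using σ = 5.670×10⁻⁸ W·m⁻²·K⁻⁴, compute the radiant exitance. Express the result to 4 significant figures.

Stefan–Boltzmann: I = σT⁴ = 5.670×10⁻⁸ × (2661)⁴ = 2.843×10⁶ W/m².

I ≈ 2.843×10⁶ W/m²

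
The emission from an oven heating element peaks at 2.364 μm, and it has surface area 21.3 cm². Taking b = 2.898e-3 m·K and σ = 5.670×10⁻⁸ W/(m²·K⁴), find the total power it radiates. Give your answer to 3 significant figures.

Wien's law: T = b/λ_max = 2.898×10⁻³/2.364×10⁻⁶ = 1225.89 K.
Area A = 21.3 cm² = 2.13×10⁻³ m².
Then P = σAT⁴ = 5.670×10⁻⁸×2.13×10⁻³×(1225.89)⁴ = 273 W.

P ≈ 273 W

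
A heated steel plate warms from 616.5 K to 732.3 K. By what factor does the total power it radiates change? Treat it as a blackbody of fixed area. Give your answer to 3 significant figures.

P₂/P₁ ≈ 1.99

P ∝ T⁴, so P₂/P₁ = (T₂/T₁)⁴ = (732.3/616.5)⁴ = (1.18783)⁴ = 1.99.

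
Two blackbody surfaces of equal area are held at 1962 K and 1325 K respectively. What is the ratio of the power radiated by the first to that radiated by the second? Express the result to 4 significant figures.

P₁/P₂ ≈ 4.808

With equal areas, P₁/P₂ = (T₁/T₂)⁴ = (1962/1325)⁴ = 4.808.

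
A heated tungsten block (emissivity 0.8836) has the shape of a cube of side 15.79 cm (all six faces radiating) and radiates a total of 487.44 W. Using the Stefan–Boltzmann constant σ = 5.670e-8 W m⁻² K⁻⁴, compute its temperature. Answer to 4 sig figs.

T ≈ 505.0 K

Area A = 6s² = 6×(0.1579 m)² = 0.149594 m².
P = εσAT⁴ ⇒ T = (P/(εσA))^(1/4) = (487.44/(0.8836×5.670×10⁻⁸×0.149594))^(1/4) = 505.0 K.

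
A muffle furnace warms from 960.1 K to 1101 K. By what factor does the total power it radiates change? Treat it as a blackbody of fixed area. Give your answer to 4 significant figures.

P ∝ T⁴, so P₂/P₁ = (T₂/T₁)⁴ = (1101/960.1)⁴ = (1.14676)⁴ = 1.729.

P₂/P₁ ≈ 1.729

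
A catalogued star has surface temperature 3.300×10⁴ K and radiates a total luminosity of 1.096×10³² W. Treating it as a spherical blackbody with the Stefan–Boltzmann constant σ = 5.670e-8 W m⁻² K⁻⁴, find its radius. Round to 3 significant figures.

L = 4πR²σT⁴ ⇒ R = √(L/(4πσT⁴)).
σT⁴ = 6.72417×10¹⁰ W/m², so R = √(1.096×10³²/(4π×6.72417×10¹⁰)) = 1.14×10¹⁰ m.

R ≈ 1.14×10¹⁰ m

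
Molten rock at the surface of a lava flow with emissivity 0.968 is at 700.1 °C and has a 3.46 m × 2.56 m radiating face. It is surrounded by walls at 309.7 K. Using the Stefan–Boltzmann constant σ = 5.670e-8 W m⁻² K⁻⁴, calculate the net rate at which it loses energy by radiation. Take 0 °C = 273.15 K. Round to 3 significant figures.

T = 700.1 °C + 273.15 = 973.25 K.
Area A = 3.46 × 2.56 = 8.8576 m².
Net radiated power P_net = εσA(T⁴ − T₀⁴) = 0.968×5.670×10⁻⁸×8.8576×(973.25⁴ − 309.7⁴).
T⁴ − T₀⁴ = 8.97217×10¹¹ − 9.19951×10⁹ = 8.88017×10¹¹ K⁴, so P_net = 4.32×10⁵ W.

Net loss ≈ 4.32×10⁵ W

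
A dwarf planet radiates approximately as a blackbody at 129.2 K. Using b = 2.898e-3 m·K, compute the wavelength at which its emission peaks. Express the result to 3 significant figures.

λ_max ≈ 22.4 μm

Wien's displacement law: λ_max = b/T = (2.898×10⁻³ m·K)/(129.2 K) = 2.243×10⁻⁵ m.
That is 22.4 μm, in the infrared range.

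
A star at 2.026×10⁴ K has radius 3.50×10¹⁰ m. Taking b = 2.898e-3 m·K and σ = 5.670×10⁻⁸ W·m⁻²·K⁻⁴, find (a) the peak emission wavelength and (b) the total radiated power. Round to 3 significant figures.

λ_max ≈ 143 nm; P ≈ 1.47×10³² W

(a) λ_max = b/T = 2.898×10⁻³/2.026×10⁴ = 1.430×10⁻⁷ m = 143 nm.
Surface area A = 4πR² = 4π(3.50×10¹⁰ m)² = 1.53938×10²² m².
(b) P = σAT⁴ = 5.670×10⁻⁸×1.53938×10²²×(2.026×10⁴)⁴ = 1.47×10³² W.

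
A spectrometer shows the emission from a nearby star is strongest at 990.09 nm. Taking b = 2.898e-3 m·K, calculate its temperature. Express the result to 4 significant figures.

Wien's law gives T = b/λ_max = (2.898×10⁻³ m·K)/(9.9009×10⁻⁷ m) = 2927 K.

T ≈ 2927 K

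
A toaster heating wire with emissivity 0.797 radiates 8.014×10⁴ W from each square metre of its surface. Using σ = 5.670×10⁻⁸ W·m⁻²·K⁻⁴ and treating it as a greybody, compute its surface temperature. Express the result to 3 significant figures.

T ≈ 1.15×10³ K

I = εσT⁴, so T = (I/εσ)^(1/4) = (8.014×10⁴/(0.797×5.670×10⁻⁸))^(1/4) = 1.15×10³ K.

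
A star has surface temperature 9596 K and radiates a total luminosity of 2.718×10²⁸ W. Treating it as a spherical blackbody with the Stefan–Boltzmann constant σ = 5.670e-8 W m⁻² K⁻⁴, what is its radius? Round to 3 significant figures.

L = 4πR²σT⁴ ⇒ R = √(L/(4πσT⁴)).
σT⁴ = 4.80777×10⁸ W/m², so R = √(2.718×10²⁸/(4π×4.80777×10⁸)) = 2.12×10⁹ m.

R ≈ 2.12×10⁹ m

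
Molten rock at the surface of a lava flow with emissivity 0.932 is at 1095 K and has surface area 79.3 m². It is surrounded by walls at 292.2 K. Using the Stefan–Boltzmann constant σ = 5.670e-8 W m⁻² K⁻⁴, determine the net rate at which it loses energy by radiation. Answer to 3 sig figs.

Net loss ≈ 5.99×10⁶ W

Area A = 79.3 m².
Net radiated power P_net = εσA(T⁴ − T₀⁴) = 0.932×5.670×10⁻⁸×79.3×(1095⁴ − 292.2⁴).
T⁴ − T₀⁴ = 1.43766×10¹² − 7.28989×10⁹ = 1.43037×10¹² K⁴, so P_net = 5.99×10⁶ W.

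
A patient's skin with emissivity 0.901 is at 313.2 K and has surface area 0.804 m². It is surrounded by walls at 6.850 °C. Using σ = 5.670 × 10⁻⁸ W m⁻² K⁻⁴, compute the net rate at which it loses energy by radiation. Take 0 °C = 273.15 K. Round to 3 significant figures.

Surroundings: T = 6.850 °C + 273.15 = 280.000 K.
Area A = 0.804 m².
Net radiated power P_net = εσA(T⁴ − T₀⁴) = 0.901×5.670×10⁻⁸×0.804×(313.2⁴ − 280.000⁴).
T⁴ − T₀⁴ = 9.62248×10⁹ − 6.14656×10⁹ = 3.47592×10⁹ K⁴, so P_net = 143 W.

Net loss ≈ 143 W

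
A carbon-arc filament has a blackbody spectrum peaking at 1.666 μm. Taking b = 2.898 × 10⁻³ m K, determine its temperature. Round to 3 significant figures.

T ≈ 1.74×10³ K

Wien's law gives T = b/λ_max = (2.898×10⁻³ m·K)/(1.666×10⁻⁶ m) = 1.74×10³ K.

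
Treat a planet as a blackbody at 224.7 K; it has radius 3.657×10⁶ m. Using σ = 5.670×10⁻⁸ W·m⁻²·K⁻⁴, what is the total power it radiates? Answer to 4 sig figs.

Surface area A = 4πR² = 4π(3.657×10⁶ m)² = 1.68058×10¹⁴ m².
P = σAT⁴ = 5.670×10⁻⁸ × 1.68058×10¹⁴ × (224.7)⁴ = 2.429×10¹⁶ W.

P ≈ 2.429×10¹⁶ W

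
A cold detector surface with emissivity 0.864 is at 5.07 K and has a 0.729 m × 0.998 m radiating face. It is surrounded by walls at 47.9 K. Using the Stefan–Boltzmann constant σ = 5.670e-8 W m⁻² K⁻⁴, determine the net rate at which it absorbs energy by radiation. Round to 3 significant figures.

Area A = 0.729 × 0.998 = 0.727542 m².
Net radiated power P_net = εσA(T⁴ − T₀⁴) = 0.864×5.670×10⁻⁸×0.727542×(5.07⁴ − 47.9⁴).
T⁴ − T₀⁴ = 660.742 − 5.26432×10⁶ = -5.26366×10⁶ K⁴, so P_net = -0.188 W — negative, meaning a net gain of 0.188 W.

Net gain ≈ 0.188 W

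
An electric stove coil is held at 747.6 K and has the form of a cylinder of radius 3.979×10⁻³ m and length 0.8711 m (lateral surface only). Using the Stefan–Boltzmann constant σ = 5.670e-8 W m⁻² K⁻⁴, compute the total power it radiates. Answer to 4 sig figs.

P ≈ 385.7 W

Lateral area A = 2πrL = 2π×3.979×10⁻³×0.8711 = 0.0217782 m².
P = σAT⁴ = 5.670×10⁻⁸ × 0.0217782 × (747.6)⁴ = 385.7 W.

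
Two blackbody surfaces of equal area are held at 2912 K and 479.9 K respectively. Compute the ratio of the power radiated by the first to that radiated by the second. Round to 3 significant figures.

P₁/P₂ ≈ 1.36×10³

With equal areas, P₁/P₂ = (T₁/T₂)⁴ = (2912/479.9)⁴ = 1.36×10³.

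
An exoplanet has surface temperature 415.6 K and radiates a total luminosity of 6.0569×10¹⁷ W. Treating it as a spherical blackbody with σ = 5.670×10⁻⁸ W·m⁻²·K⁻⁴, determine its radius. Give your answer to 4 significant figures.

L = 4πR²σT⁴ ⇒ R = √(L/(4πσT⁴)).
σT⁴ = 1691.55 W/m², so R = √(6.0569×10¹⁷/(4π×1691.55)) = 5.338×10⁶ m.

R ≈ 5.338×10⁶ m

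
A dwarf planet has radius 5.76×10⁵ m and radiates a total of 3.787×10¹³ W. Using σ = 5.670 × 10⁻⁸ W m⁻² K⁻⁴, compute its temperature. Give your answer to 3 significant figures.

T ≈ 113 K

Surface area A = 4πR² = 4π(5.76×10⁵ m)² = 4.16922×10¹² m².
P = σAT⁴ ⇒ T = (P/(σA))^(1/4) = (3.787×10¹³/(5.670×10⁻⁸×4.16922×10¹²))^(1/4) = 113 K.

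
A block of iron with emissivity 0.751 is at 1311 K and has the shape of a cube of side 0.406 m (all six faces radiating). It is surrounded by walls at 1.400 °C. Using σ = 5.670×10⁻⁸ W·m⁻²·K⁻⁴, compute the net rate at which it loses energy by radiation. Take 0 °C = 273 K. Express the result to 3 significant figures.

Surroundings: T = 1.400 °C + 273 = 274.400 K.
Area A = 6s² = 6×(0.406 m)² = 0.989016 m².
Net radiated power P_net = εσA(T⁴ − T₀⁴) = 0.751×5.670×10⁻⁸×0.989016×(1311⁴ − 274.400⁴).
T⁴ − T₀⁴ = 2.95400×10¹² − 5.66939×10⁹ = 2.94833×10¹² K⁴, so P_net = 1.24×10⁵ W.

Net loss ≈ 1.24×10⁵ W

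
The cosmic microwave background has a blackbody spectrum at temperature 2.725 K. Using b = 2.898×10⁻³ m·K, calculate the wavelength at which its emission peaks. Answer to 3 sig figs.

Wien's displacement law: λ_max = b/T = (2.898×10⁻³ m·K)/(2.725 K) = 1.063×10⁻³ m.
That is 1.06 mm, in the microwave range.

λ_max ≈ 1.06 mm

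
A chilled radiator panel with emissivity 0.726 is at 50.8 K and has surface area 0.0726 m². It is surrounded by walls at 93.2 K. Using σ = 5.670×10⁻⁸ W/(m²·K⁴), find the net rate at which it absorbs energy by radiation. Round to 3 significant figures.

Area A = 0.0726 m².
Net radiated power P_net = εσA(T⁴ − T₀⁴) = 0.726×5.670×10⁻⁸×0.0726×(50.8⁴ − 93.2⁴).
T⁴ − T₀⁴ = 6.65970×10⁶ − 7.54508×10⁷ = -6.87911×10⁷ K⁴, so P_net = -0.206 W — negative, meaning a net gain of 0.206 W.

Net gain ≈ 0.206 W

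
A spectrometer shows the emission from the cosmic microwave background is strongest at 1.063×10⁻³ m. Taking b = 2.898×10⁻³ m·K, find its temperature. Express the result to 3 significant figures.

Wien's law gives T = b/λ_max = (2.898×10⁻³ m·K)/(1.063×10⁻³ m) = 2.73 K.

T ≈ 2.73 K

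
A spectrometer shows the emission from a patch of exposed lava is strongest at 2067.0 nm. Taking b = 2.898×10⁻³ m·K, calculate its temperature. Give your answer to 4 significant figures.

T ≈ 1402 K

Wien's law gives T = b/λ_max = (2.898×10⁻³ m·K)/(2.0670×10⁻⁶ m) = 1402 K.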